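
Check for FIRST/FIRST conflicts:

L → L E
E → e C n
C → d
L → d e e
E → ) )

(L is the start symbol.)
FIRST sets of the non-terminals at (or reachable through a nullable prefix from) the front of some alternative:
  FIRST(L) = { 'd' }

Productions for L:
  L → L E: FIRST = { 'd' }
  L → d e e: FIRST = { 'd' }
Productions for E:
  E → e C n: FIRST = { 'e' }
  E → ) ): FIRST = { ')' }
C has only one production, so no FIRST/FIRST conflict is possible there.

Conflict for L: L → L E and L → d e e
  Overlap: { 'd' }

Answer: Yes. L → L E / L → d e e on { 'd' }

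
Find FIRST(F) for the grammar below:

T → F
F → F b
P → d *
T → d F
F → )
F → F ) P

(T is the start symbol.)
From F → F b:
  - F is the symbol being defined: contributes nothing new
    F is not nullable, so stop
From F → ):
  - ')' is a terminal: add ')' and stop
From F → F ) P:
  - F is the symbol being defined: contributes nothing new
    F is not nullable, so stop

Collecting: FIRST(F) = { ')' }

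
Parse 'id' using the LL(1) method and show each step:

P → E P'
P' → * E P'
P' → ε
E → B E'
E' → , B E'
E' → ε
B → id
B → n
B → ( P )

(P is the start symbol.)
LL(1) parsing maintains a stack (initially the start symbol over $) and the input. At each step: if the stack top is a terminal, match it against the current input token; if it is a non-terminal N, replace it with the RHS of M[N, lookahead] (the unique production whose predict set contains the lookahead).

Stack is shown with the top on the left.

Stack       Input  Action
-------------------------
P $         id $   output P → E P'
E P' $      id $   output E → B E'
B E' P' $   id $   output B → id
id E' P' $  id $   match 'id'
E' P' $     $      output E' → ε
P' $        $      output P' → ε
$           $      accept

The string is accepted.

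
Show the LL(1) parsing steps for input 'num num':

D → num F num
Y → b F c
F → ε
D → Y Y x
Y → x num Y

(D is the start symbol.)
LL(1) parsing maintains a stack (initially the start symbol over $) and the input. At each step: if the stack top is a terminal, match it against the current input token; if it is a non-terminal N, replace it with the RHS of M[N, lookahead] (the unique production whose predict set contains the lookahead).

Stack is shown with the top on the left.

Stack        Input      Action
------------------------------
D $          num num $  output D → num F num
num F num $  num num $  match 'num'
F num $      num $      output F → ε
num $        num $      match 'num'
$            $          accept

The string is accepted.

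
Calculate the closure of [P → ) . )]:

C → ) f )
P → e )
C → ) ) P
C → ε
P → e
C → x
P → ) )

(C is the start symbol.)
To compute CLOSURE, for each item [A → α.Bβ] where B is a non-terminal, add [B → .γ] for all productions B → γ; repeat for the newly added items until nothing changes.

Start with: [P → ) . )]
The dot precedes the terminal ')', so nothing is added.

CLOSURE = { [P → ) . )] }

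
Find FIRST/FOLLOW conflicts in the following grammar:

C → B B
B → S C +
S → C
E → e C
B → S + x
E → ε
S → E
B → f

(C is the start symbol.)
Yes. S → C with FOLLOW(S) on { '+', 'e', 'f' }; E → e C with FOLLOW(E) on { 'e' }

Nullable non-terminals: E, S.
FIRST sets used below: FIRST(C) = { '+', 'e', 'f' }, FIRST(E) = { 'e', ε }

E: nullable alternative(s) E → ε; FOLLOW(E) = { '+', 'e', 'f' }
  E → e C: FIRST \ {ε} = { 'e' } — overlaps FOLLOW(E) on { 'e' }: CONFLICT
  E → ε: FIRST \ {ε} = { } — this is the only nullable alternative, skip

S: nullable alternative(s) S → E; FOLLOW(S) = { '+', 'e', 'f' }
  S → C: FIRST \ {ε} = { '+', 'e', 'f' } — overlaps FOLLOW(S) on { '+', 'e', 'f' }: CONFLICT
  S → E: FIRST \ {ε} = { 'e' } — this is the only nullable alternative, skip

B, C have no nullable alternative, so no FIRST/FOLLOW check is needed there.

So the grammar has 2 FIRST/FOLLOW conflicts (marked CONFLICT above).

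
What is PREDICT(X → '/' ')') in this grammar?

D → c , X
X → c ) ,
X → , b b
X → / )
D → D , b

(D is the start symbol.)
{ '/' }

PREDICT(X → '/' ')') = (FIRST(RHS) \ {ε}) ∪ (FOLLOW(X) if ε ∈ FIRST(RHS), i.e. RHS ⇒* ε)
FIRST('/' ')') = { '/' }
ε ∉ FIRST('/' ')'), so FOLLOW(X) is not added.
PREDICT(X → '/' ')') = { '/' }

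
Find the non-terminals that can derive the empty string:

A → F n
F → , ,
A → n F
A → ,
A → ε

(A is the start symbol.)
A non-terminal is nullable if it can derive ε (the empty string): either it has an ε-production, or it has a production whose right-hand side consists entirely of nullable non-terminals.

ε-productions: A → ε
So A is immediately nullable.
No further non-terminal can be added: every production for the remaining non-terminals contains a terminal or a non-nullable non-terminal.
Nullable = { 'A' }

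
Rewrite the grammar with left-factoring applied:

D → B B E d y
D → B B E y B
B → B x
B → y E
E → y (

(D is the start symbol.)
Left-factoring transforms A → αβ₁ | αβ₂ into A → αA' and A' → β₁ | β₂
(α is the longest common prefix among the alternatives). Repeat until
no nonterminal has two alternatives with a common prefix.

Round 1: D has alternatives sharing prefix 'B B E'. Introduce D': D → B B E D'
  Add: D' → d y
  Add: D' → y B

No remaining common prefixes — done.

Resulting grammar:
D → B B E D'
D' → d y
D' → y B
B → B x
B → y E
E → y (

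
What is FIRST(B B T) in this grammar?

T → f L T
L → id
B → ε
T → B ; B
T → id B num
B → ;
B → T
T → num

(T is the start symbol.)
{ ';', 'f', 'id', 'num' }

FIRST sets of the non-terminals involved (from the grammar, by fixed-point iteration):
  FIRST(B) = { ';', 'f', 'id', 'num', ε }
  FIRST(T) = { ';', 'f', 'id', 'num' }

To compute FIRST(B B T), process the symbols left to right:
Symbol B is a non-terminal. Add FIRST(B) \ {ε} = { ';', 'f', 'id', 'num' }
B is nullable (ε ∈ FIRST(B)), continue to the next symbol.
Symbol B is a non-terminal. Add FIRST(B) \ {ε} = { ';', 'f', 'id', 'num' }
B is nullable (ε ∈ FIRST(B)), continue to the next symbol.
Symbol T is a non-terminal. Add FIRST(T) \ {ε} = { ';', 'f', 'id', 'num' }
T is not nullable (ε ∉ FIRST(T)), so stop here.
FIRST(B B T) = { ';', 'f', 'id', 'num' }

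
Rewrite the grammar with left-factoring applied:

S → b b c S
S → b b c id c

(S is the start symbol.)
S → b b c S'
S' → S
S' → id c

Left-factoring transforms A → αβ₁ | αβ₂ into A → αA' and A' → β₁ | β₂
(α is the longest common prefix among the alternatives). Repeat until
no nonterminal has two alternatives with a common prefix.

Round 1: S has alternatives sharing prefix 'b b c'. Introduce S': S → b b c S'
  Add: S' → S
  Add: S' → id c

No remaining common prefixes — done.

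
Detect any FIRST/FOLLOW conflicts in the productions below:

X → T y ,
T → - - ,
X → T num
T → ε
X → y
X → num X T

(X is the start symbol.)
Yes. T → '-' '-' ',' with FOLLOW(T) on { '-' }

Nullable non-terminals: T.

T: nullable alternative(s) T → ε; FOLLOW(T) = { $, '-', 'num', 'y' }
  T → - - ,: FIRST \ {ε} = { '-' } — overlaps FOLLOW(T) on { '-' }: CONFLICT
  T → ε: FIRST \ {ε} = { } — this is the only nullable alternative, skip

X has no nullable alternative, so no FIRST/FOLLOW check is needed there.

So the grammar has 1 FIRST/FOLLOW conflict (marked CONFLICT above).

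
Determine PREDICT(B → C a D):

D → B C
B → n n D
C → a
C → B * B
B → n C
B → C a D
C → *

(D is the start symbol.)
{ '*', 'a', 'n' }

PREDICT(B → C a D) = (FIRST(RHS) \ {ε}) ∪ (FOLLOW(B) if ε ∈ FIRST(RHS), i.e. RHS ⇒* ε)
FIRST(C) = { '*', 'a', 'n' }
FIRST(C a D) = { '*', 'a', 'n' }
ε ∉ FIRST(C a D), so FOLLOW(B) is not added.
PREDICT(B → C a D) = { '*', 'a', 'n' }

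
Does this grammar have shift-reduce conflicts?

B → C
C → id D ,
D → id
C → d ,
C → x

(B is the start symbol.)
Augment with B' → B and build the canonical LR(0) collection (I0 = CLOSURE({[B' → . B]}), then GOTO on every symbol after a dot until no new states appear). It has 10 states:
  I0: { [B → . C], [B' → . B], [C → . d ,], [C → . id D ,], [C → . x] }  — shift
  I1: { [B' → B .] }  — accept
  I2: { [B → C .] }  — reduce
  I3: { [C → d . ,] }  — shift
  I4: { [C → id . D ,], [D → . id] }  — shift
  I5: { [C → x .] }  — reduce
  I6: { [C → id D . ,] }  — shift
  I7: { [D → id .] }  — reduce
  I8: { [C → id D , .] }  — reduce
  I9: { [C → d , .] }  — reduce

No state contains both a complete item and a shift item.

Answer: No shift-reduce conflicts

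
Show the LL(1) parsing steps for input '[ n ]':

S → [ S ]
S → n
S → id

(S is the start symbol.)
Stack is shown with the top on the left.

Stack    Input    Action
------------------------
S $      [ n ] $  output S → [ S ]
[ S ] $  [ n ] $  match '['
S ] $    n ] $    output S → n
n ] $    n ] $    match 'n'
] $      ] $      match ']'
$        $        accept

The string is accepted.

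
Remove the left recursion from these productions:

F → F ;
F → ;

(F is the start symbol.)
F → ; F'
F' → ; F'
F' → ε

F is directly left-recursive. The standard transformation for
  A → A α₁ | ... | A α_m | β₁ | ... | β_n
is
  A  → β₁ A' | ... | β_n A'
  A' → α₁ A' | ... | α_m A' | ε

F → ; becomes F → ; F'
F → F ; becomes F' → ; F'
Add F' → ε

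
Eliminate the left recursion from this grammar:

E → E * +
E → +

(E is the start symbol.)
E → + E'
E' → * + E'
E' → ε

E is directly left-recursive. The standard transformation for
  A → A α₁ | ... | A α_m | β₁ | ... | β_n
is
  A  → β₁ A' | ... | β_n A'
  A' → α₁ A' | ... | α_m A' | ε

E → + becomes E → + E'
E → E * + becomes E' → * + E'
Add E' → ε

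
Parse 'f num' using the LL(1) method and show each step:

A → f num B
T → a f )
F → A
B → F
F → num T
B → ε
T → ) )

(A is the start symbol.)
Stack is shown with the top on the left.

Stack      Input    Action
--------------------------
A $        f num $  output A → f num B
f num B $  f num $  match 'f'
num B $    num $    match 'num'
B $        $        output B → ε
$          $        accept

The string is accepted.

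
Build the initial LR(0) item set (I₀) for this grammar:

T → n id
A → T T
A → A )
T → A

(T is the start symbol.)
First, augment the grammar with T' → T
I₀ = CLOSURE({ [T' → . T] }):
  [T' → . T] has the dot before T: add [T → . n id], [T → . A]
  [T → . A] has the dot before A: add [A → . T T], [A → . A )]
No further items can be added.

I₀ = { [A → . A )], [A → . T T], [T → . A], [T → . n id], [T' → . T] }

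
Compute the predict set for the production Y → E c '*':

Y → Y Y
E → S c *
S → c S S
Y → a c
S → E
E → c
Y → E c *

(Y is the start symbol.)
{ 'c' }

PREDICT(Y → E c '*') = (FIRST(RHS) \ {ε}) ∪ (FOLLOW(Y) if ε ∈ FIRST(RHS), i.e. RHS ⇒* ε)
FIRST(E) = { 'c' }
FIRST(E c '*') = { 'c' }
ε ∉ FIRST(E c '*'), so FOLLOW(Y) is not added.
PREDICT(Y → E c '*') = { 'c' }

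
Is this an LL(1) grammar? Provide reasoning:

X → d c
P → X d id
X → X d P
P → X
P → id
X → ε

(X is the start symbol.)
No. Predict set conflict for X: { 'd' }

A grammar is LL(1) if for each non-terminal N with multiple productions, the predict sets of those productions are pairwise disjoint, where PREDICT(N → α) = (FIRST(α) \ {ε}) ∪ (FOLLOW(N) if α ⇒* ε).

Relevant sets:
  FIRST(X) = { 'd', ε }
  FOLLOW(X) = { $, 'd' }
  FOLLOW(P) = { $, 'd' }

For X:
  PREDICT(X → d c) = { 'd' }
  PREDICT(X → X d P) = { 'd' }
  PREDICT(X → ε) = { $, 'd' }
For P:
  PREDICT(P → X d id) = { 'd' }
  PREDICT(P → X) = { $, 'd' }
  PREDICT(P → id) = { 'id' }

Conflict found: Predict set conflict for X: { 'd' }
The grammar is NOT LL(1).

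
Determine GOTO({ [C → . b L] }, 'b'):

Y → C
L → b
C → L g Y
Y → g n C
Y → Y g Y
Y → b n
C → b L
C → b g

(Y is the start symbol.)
{ [C → b . L], [L → . b] }

GOTO(I, 'b') = CLOSURE({ [A → αX.β] : [A → α.Xβ] ∈ I, X = 'b' })

Items with dot before 'b', with the dot advanced:
  [C → . b L] → [C → b . L]
Closure of the advanced items:
  [C → b . L] has the dot before L: add [L → . b]

GOTO = { [C → b . L], [L → . b] }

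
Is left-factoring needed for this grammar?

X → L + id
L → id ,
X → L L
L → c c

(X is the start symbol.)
Left-factoring is needed when two productions for the same non-terminal
share a common prefix on the right-hand side.

Productions for X:
  X → L + id
  X → L L
Productions for L:
  L → id ,
  L → c c

Found common prefix 'L' in productions for X

Answer: Yes, X has productions with common prefix 'L'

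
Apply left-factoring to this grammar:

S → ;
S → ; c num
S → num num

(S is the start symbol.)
S → ; S'
S' → ε
S' → c num
S → num num

Left-factoring transforms A → αβ₁ | αβ₂ into A → αA' and A' → β₁ | β₂
(α is the longest common prefix among the alternatives). Repeat until
no nonterminal has two alternatives with a common prefix.

Round 1: S has alternatives sharing prefix ';'. Introduce S': S → ; S'
  Add: S' → ε
  Add: S' → c num

No remaining common prefixes — done.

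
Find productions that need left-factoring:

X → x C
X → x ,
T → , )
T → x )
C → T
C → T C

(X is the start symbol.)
Left-factoring is needed when two productions for the same non-terminal
share a common prefix on the right-hand side.

Productions for X:
  X → x C
  X → x ,
Productions for T:
  T → , )
  T → x )
Productions for C:
  C → T
  C → T C

Found common prefix 'x' in productions for X
Found common prefix 'T' in productions for C

Answer: Yes, X has productions with common prefix 'x'; C has productions with common prefix 'T'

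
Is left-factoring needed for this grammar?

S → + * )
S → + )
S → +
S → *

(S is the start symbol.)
Yes, S has productions with common prefix '+'

Left-factoring is needed when two productions for the same non-terminal
share a common prefix on the right-hand side.

Productions for S:
  S → + * )
  S → + )
  S → +
  S → *

Found common prefix '+' in productions for S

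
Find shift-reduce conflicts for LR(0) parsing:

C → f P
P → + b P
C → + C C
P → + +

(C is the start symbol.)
A shift-reduce conflict occurs when an LR(0) state has both:
  - a complete (reduce) item [A → α .] (dot at the end), and
  - a shift item [B → β . c γ] (dot before a terminal).

Augment with C' → C and build the canonical LR(0) collection (I0 = CLOSURE({[C' → . C]}), then GOTO on every symbol after a dot until no new states appear). It has 11 states:
  I0: { [C → . + C C], [C → . f P], [C' → . C] }  — shift
  I1: { [C → + . C C], [C → . + C C], [C → . f P] }  — shift
  I2: { [C' → C .] }  — accept
  I3: { [C → f . P], [P → . + +], [P → . + b P] }  — shift
  I4: { [P → + . +], [P → + . b P] }  — shift
  I5: { [C → f P .] }  — reduce
  I6: { [P → + + .] }  — reduce
  I7: { [P → + b . P], [P → . + +], [P → . + b P] }  — shift
  I8: { [P → + b P .] }  — reduce
  I9: { [C → + C . C], [C → . + C C], [C → . f P] }  — shift
  I10: { [C → + C C .] }  — reduce

No state contains both a complete item and a shift item.

Answer: No shift-reduce conflicts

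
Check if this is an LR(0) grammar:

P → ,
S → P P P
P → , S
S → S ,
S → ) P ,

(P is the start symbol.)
No. Shift-reduce conflict between [P → , .] and [P → . ,]

A grammar is LR(0) if no state in the canonical LR(0) collection has:
  - both a shift item (dot before a terminal) and a complete item (shift-reduce conflict), or
  - two or more complete items (reduce-reduce conflict; the accept item [P' → P .] counts as a complete item here).

Augment with P' → P and build the canonical LR(0) collection (I0 = CLOSURE({[P' → . P]}), then GOTO on every symbol after a dot until no new states appear). It has 11 states:
  I0: { [P → . , S], [P → . ,], [P' → . P] }  — shift
  I1: { [P → , . S], [P → , .], [P → . , S], [P → . ,], [S → . ) P ,], [S → . P P P], [S → . S ,] }  — shift, reduce
  I2: { [P' → P .] }  — accept
  I3: { [P → . , S], [P → . ,], [S → ) . P ,] }  — shift
  I4: { [P → . , S], [P → . ,], [S → P . P P] }  — shift
  I5: { [P → , S .], [S → S . ,] }  — shift, reduce
  I6: { [S → S , .] }  — reduce
  I7: { [P → . , S], [P → . ,], [S → P P . P] }  — shift
  I8: { [S → P P P .] }  — reduce
  I9: { [S → ) P . ,] }  — shift
  I10: { [S → ) P , .] }  — reduce

Conflict in state I1:
  Shift-reduce conflict between [P → , .] and [P → . ,]
So the grammar is NOT LR(0).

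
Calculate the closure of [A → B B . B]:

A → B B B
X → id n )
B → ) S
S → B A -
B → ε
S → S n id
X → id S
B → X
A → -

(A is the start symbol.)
To compute CLOSURE, for each item [A → α.Bβ] where B is a non-terminal, add [B → .γ] for all productions B → γ; repeat for the newly added items until nothing changes.

Start with: [A → B B . B]
  [A → B B . B] has the dot before B: add [B → . ) S], [B → .], [B → . X]
  [B → . X] has the dot before X: add [X → . id n )], [X → . id S]
No further items can be added.

CLOSURE = { [A → B B . B], [B → . ) S], [B → . X], [B → .], [X → . id S], [X → . id n )] }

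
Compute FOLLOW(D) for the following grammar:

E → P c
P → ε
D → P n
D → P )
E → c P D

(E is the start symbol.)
To compute FOLLOW(D), find every occurrence of D on a right-hand side N → α D β: add FIRST(β) \ {ε}, and if β is empty or nullable also add FOLLOW(N). Iterate to a fixed point.

In E → c P D: D is at the end, add FOLLOW(E)

The FOLLOW sets referred to above (computed the same way, to a fixed point):
  FOLLOW(E) = { $ }

Taking the union: FOLLOW(D) = { $ }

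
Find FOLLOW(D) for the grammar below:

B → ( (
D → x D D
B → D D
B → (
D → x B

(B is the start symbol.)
{ $, 'x' }

In D → x D D: D is followed by D, add FIRST(D) \ {ε} = { 'x' }
In D → x D D: D is at the end; this adds FOLLOW(D) to itself — nothing new
In B → D D: D is followed by D, add FIRST(D) \ {ε} = { 'x' }
In B → D D: D is at the end, add FOLLOW(B)

The FOLLOW sets referred to above (computed the same way, to a fixed point):
  FOLLOW(B) = { $, 'x' }

Taking the union: FOLLOW(D) = { $, 'x' }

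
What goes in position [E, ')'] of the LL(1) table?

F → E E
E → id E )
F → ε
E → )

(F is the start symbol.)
To find M[E, ')'], we find productions for E where ')' is in the predict set (PREDICT(N → α) = (FIRST(α) \ {ε}) ∪ (FOLLOW(N) if α ⇒* ε)).

E → id E ): PREDICT = { 'id' }
E → ): PREDICT = { ')' }
  ')' is in predict set, so this production goes in M[E, ')']

M[E, ')'] = E → )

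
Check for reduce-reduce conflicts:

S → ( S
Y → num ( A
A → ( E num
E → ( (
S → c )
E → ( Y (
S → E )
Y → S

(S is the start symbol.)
Yes — I8: [S → ( S .] vs [Y → S .]

A reduce-reduce conflict occurs when an LR(0) state has two complete items [A → α .] and [B → β .] — both call for a reduction, and with no lookahead the parser cannot choose between them.

Augment with S' → S and build the canonical LR(0) collection (I0 = CLOSURE({[S' → . S]}), then GOTO on every symbol after a dot until no new states appear). It has 19 states:
  I0: { [E → . ( (], [E → . ( Y (], [S → . ( S], [S → . E )], [S → . c )], [S' → . S] }  — shift
  I1: { [E → ( . (], [E → ( . Y (], [E → . ( (], [E → . ( Y (], [S → ( . S], [S → . ( S], [S → . E )], [S → . c )], [Y → . S], [Y → . num ( A] }  — shift
  I2: { [S → E . )] }  — shift
  I3: { [S' → S .] }  — accept
  I4: { [S → c . )] }  — shift
  I5: { [S → c ) .] }  — reduce
  I6: { [S → E ) .] }  — reduce
  I7: { [E → ( ( .], [E → ( . (], [E → ( . Y (], [E → . ( (], [E → . ( Y (], [S → ( . S], [S → . ( S], [S → . E )], [S → . c )], [Y → . S], [Y → . num ( A] }  — shift, reduce
  I8: { [S → ( S .], [Y → S .] }  — 2 reduces
  I9: { [E → ( Y . (] }  — shift
  I10: { [Y → num . ( A] }  — shift
  I11: { [A → . ( E num], [Y → num ( . A] }  — shift
  I12: { [A → ( . E num], [E → . ( (], [E → . ( Y (] }  — shift
  I13: { [Y → num ( A .] }  — reduce
  I14: { [E → ( . (], [E → ( . Y (], [E → . ( (], [E → . ( Y (], [S → . ( S], [S → . E )], [S → . c )], [Y → . S], [Y → . num ( A] }  — shift
  I15: { [A → ( E . num] }  — shift
  I16: { [A → ( E num .] }  — reduce
  I17: { [Y → S .] }  — reduce
  I18: { [E → ( Y ( .] }  — reduce

I8 contains complete items [S → ( S .], [Y → S .] — reduce-reduce conflict.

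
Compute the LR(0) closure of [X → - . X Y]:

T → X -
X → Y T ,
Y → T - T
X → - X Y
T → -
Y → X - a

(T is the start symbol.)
To compute CLOSURE, for each item [A → α.Bβ] where B is a non-terminal, add [B → .γ] for all productions B → γ; repeat for the newly added items until nothing changes.

Start with: [X → - . X Y]
  [X → - . X Y] has the dot before X: add [X → . Y T ,], [X → . - X Y]
  [X → . Y T ,] has the dot before Y: add [Y → . T - T], [Y → . X - a]
  [Y → . T - T] has the dot before T: add [T → . X -], [T → . -]
No further items can be added.

CLOSURE = { [T → . -], [T → . X -], [X → - . X Y], [X → . - X Y], [X → . Y T ,], [Y → . T - T], [Y → . X - a] }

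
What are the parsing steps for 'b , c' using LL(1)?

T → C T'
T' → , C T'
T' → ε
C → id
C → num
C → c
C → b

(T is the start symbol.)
Stack is shown with the top on the left.

Stack     Input    Action
-------------------------
T $       b , c $  output T → C T'
C T' $    b , c $  output C → b
b T' $    b , c $  match 'b'
T' $      , c $    output T' → , C T'
, C T' $  , c $    match ','
C T' $    c $      output C → c
c T' $    c $      match 'c'
T' $      $        output T' → ε
$         $        accept

The string is accepted.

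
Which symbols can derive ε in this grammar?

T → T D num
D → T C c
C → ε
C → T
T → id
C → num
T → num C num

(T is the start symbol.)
{ 'C' }

A non-terminal is nullable if it can derive ε (the empty string): either it has an ε-production, or it has a production whose right-hand side consists entirely of nullable non-terminals.

ε-productions: C → ε
So C is immediately nullable.
No further non-terminal can be added: every production for the remaining non-terminals contains a terminal or a non-nullable non-terminal.
Nullable = { 'C' }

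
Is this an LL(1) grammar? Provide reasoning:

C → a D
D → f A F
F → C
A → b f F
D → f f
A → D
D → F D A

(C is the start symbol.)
No. Predict set conflict for D: { 'f' }

Relevant sets:
  FIRST(F) = { 'a' }
  FIRST(D) = { 'a', 'f' }

For D:
  PREDICT(D → f A F) = { 'f' }
  PREDICT(D → f f) = { 'f' }
  PREDICT(D → F D A) = { 'a' }
For A:
  PREDICT(A → b f F) = { 'b' }
  PREDICT(A → D) = { 'a', 'f' }
C, F have a single production, so nothing to check there.

Conflict found: Predict set conflict for D: { 'f' }
The grammar is NOT LL(1).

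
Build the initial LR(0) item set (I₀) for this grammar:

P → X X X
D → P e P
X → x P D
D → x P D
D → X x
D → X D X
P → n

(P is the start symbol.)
{ [P → . X X X], [P → . n], [P' → . P], [X → . x P D] }

First, augment the grammar with P' → P
I₀ = CLOSURE({ [P' → . P] }):
  [P' → . P] has the dot before P: add [P → . X X X], [P → . n]
  [P → . X X X] has the dot before X: add [X → . x P D]
No further items can be added.

I₀ = { [P → . X X X], [P → . n], [P' → . P], [X → . x P D] }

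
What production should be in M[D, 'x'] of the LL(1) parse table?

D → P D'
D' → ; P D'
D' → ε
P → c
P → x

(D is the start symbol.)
D → P D'

To find M[D, 'x'], we find productions for D where 'x' is in the predict set (PREDICT(N → α) = (FIRST(α) \ {ε}) ∪ (FOLLOW(N) if α ⇒* ε)).

Relevant sets:
  FIRST(P) = { 'c', 'x' }

D → P D': PREDICT = { 'c', 'x' }
  'x' is in predict set, so this production goes in M[D, 'x']

M[D, 'x'] = D → P D'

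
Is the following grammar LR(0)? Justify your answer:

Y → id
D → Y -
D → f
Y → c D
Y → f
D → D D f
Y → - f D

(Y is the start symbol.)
A grammar is LR(0) if no state in the canonical LR(0) collection has:
  - both a shift item (dot before a terminal) and a complete item (shift-reduce conflict), or
  - two or more complete items (reduce-reduce conflict; the accept item [Y' → Y .] counts as a complete item here).

Augment with Y' → Y and build the canonical LR(0) collection (I0 = CLOSURE({[Y' → . Y]}), then GOTO on every symbol after a dot until no new states appear). It has 14 states:
  I0: { [Y → . - f D], [Y → . c D], [Y → . f], [Y → . id], [Y' → . Y] }  — shift
  I1: { [Y → - . f D] }  — shift
  I2: { [Y' → Y .] }  — accept
  I3: { [D → . D D f], [D → . Y -], [D → . f], [Y → . - f D], [Y → . c D], [Y → . f], [Y → . id], [Y → c . D] }  — shift
  I4: { [Y → f .] }  — reduce
  I5: { [Y → id .] }  — reduce
  I6: { [D → . D D f], [D → . Y -], [D → . f], [D → D . D f], [Y → . - f D], [Y → . c D], [Y → . f], [Y → . id], [Y → c D .] }  — shift, reduce
  I7: { [D → Y . -] }  — shift
  I8: { [D → f .], [Y → f .] }  — 2 reduces
  I9: { [D → Y - .] }  — reduce
  I10: { [D → . D D f], [D → . Y -], [D → . f], [D → D . D f], [D → D D . f], [Y → . - f D], [Y → . c D], [Y → . f], [Y → . id] }  — shift
  I11: { [D → D D f .], [D → f .], [Y → f .] }  — 3 reduces
  I12: { [D → . D D f], [D → . Y -], [D → . f], [Y → - f . D], [Y → . - f D], [Y → . c D], [Y → . f], [Y → . id] }  — shift
  I13: { [D → . D D f], [D → . Y -], [D → . f], [D → D . D f], [Y → - f D .], [Y → . - f D], [Y → . c D], [Y → . f], [Y → . id] }  — shift, reduce

Conflict in state I6:
  Shift-reduce conflict between [Y → c D .] and [D → . f]
So the grammar is NOT LR(0).

Answer: No. Shift-reduce conflict between [Y → c D .] and [D → . f]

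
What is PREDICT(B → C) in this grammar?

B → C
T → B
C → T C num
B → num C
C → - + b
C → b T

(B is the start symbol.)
{ '-', 'b', 'num' }

PREDICT(B → C) = (FIRST(RHS) \ {ε}) ∪ (FOLLOW(B) if ε ∈ FIRST(RHS), i.e. RHS ⇒* ε)
FIRST(C) = { '-', 'b', 'num' }
FIRST(C) = { '-', 'b', 'num' }
ε ∉ FIRST(C), so FOLLOW(B) is not added.
PREDICT(B → C) = { '-', 'b', 'num' }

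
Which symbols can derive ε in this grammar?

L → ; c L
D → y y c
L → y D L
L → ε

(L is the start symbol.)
{ 'L' }

ε-productions: L → ε
So L is immediately nullable.
No further non-terminal can be added: every production for the remaining non-terminals contains a terminal or a non-nullable non-terminal.
Nullable = { 'L' }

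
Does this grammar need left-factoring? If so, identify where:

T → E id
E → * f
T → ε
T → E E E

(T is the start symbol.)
Left-factoring is needed when two productions for the same non-terminal
share a common prefix on the right-hand side.

Productions for T:
  T → E id
  T → ε
  T → E E E

Found common prefix 'E' in productions for T

Answer: Yes, T has productions with common prefix 'E'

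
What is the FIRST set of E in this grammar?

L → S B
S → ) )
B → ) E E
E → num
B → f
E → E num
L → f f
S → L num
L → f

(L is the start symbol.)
{ 'num' }

To compute FIRST(E), examine every production with E on the left-hand side, reading each right-hand side left to right until a non-nullable symbol is reached.

From E → num:
  - num is a terminal: add 'num' and stop
From E → E num:
  - E is the symbol being defined: contributes nothing new
    E is not nullable, so stop

Collecting: FIRST(E) = { 'num' }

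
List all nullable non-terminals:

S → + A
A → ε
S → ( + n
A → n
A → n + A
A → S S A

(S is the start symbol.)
{ 'A' }

A non-terminal is nullable if it can derive ε (the empty string): either it has an ε-production, or it has a production whose right-hand side consists entirely of nullable non-terminals.

ε-productions: A → ε
So A is immediately nullable.
No further non-terminal can be added: every production for the remaining non-terminals contains a terminal or a non-nullable non-terminal.
Nullable = { 'A' }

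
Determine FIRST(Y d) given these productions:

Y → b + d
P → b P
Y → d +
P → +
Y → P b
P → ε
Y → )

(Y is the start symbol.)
{ ')', '+', 'b', 'd' }

FIRST sets of the non-terminals involved (from the grammar, by fixed-point iteration):
  FIRST(Y) = { ')', '+', 'b', 'd' }

To compute FIRST(Y d), process the symbols left to right:
Symbol Y is a non-terminal. Add FIRST(Y) \ {ε} = { ')', '+', 'b', 'd' }
Y is not nullable (ε ∉ FIRST(Y)), so stop here.
FIRST(Y d) = { ')', '+', 'b', 'd' }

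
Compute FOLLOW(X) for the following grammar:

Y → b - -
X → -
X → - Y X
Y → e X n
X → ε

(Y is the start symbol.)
{ 'n' }

To compute FOLLOW(X), find every occurrence of X on a right-hand side N → α X β: add FIRST(β) \ {ε}, and if β is empty or nullable also add FOLLOW(N). Iterate to a fixed point.

In X → - Y X: X is at the end; this adds FOLLOW(X) to itself — nothing new
In Y → e X n: X is followed by n, add FIRST(n) \ {ε} = { 'n' }

Taking the union: FOLLOW(X) = { 'n' }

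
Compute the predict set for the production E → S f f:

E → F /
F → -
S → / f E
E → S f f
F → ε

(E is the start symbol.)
{ '/' }

PREDICT(E → S f f) = (FIRST(RHS) \ {ε}) ∪ (FOLLOW(E) if ε ∈ FIRST(RHS), i.e. RHS ⇒* ε)
FIRST(S) = { '/' }
FIRST(S f f) = { '/' }
ε ∉ FIRST(S f f), so FOLLOW(E) is not added.
PREDICT(E → S f f) = { '/' }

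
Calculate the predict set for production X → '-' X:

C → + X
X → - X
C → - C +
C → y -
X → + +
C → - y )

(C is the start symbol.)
{ '-' }

PREDICT(X → '-' X) = (FIRST(RHS) \ {ε}) ∪ (FOLLOW(X) if ε ∈ FIRST(RHS), i.e. RHS ⇒* ε)
FIRST('-' X) = { '-' }
ε ∉ FIRST('-' X), so FOLLOW(X) is not added.
PREDICT(X → '-' X) = { '-' }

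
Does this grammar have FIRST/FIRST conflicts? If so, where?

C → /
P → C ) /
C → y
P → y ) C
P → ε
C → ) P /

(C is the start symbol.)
FIRST sets of the non-terminals at (or reachable through a nullable prefix from) the front of some alternative:
  FIRST(C) = { ')', '/', 'y' }

Productions for C:
  C → /: FIRST = { '/' }
  C → y: FIRST = { 'y' }
  C → ) P /: FIRST = { ')' }
Productions for P:
  P → C ) /: FIRST = { ')', '/', 'y' }
  P → y ) C: FIRST = { 'y' }
  P → ε: FIRST = { ε }

Conflict for P: P → C ) / and P → y ) C
  Overlap: { 'y' }

Answer: Yes. P → C ')' '/' / P → y ')' C on { 'y' }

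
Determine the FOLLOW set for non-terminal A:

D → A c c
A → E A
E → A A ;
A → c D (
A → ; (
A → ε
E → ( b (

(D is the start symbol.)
{ '(', ';', 'c' }

To compute FOLLOW(A), find every occurrence of A on a right-hand side N → α A β: add FIRST(β) \ {ε}, and if β is empty or nullable also add FOLLOW(N). Iterate to a fixed point.

In D → A c c: A is followed by c c, add FIRST(c c) \ {ε} = { 'c' }
In A → E A: A is at the end; this adds FOLLOW(A) to itself — nothing new
In E → A A ;: A is followed by A ';', add FIRST(A ';') \ {ε} = { '(', ';', 'c' }
In E → A A ;: A is followed by ';', add FIRST(';') \ {ε} = { ';' }

Taking the union: FOLLOW(A) = { '(', ';', 'c' }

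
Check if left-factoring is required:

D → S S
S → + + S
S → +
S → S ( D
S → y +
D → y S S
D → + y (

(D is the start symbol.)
Left-factoring is needed when two productions for the same non-terminal
share a common prefix on the right-hand side.

Productions for D:
  D → S S
  D → y S S
  D → + y (
Productions for S:
  S → + + S
  S → +
  S → S ( D
  S → y +

Found common prefix '+' in productions for S

Answer: Yes, S has productions with common prefix '+'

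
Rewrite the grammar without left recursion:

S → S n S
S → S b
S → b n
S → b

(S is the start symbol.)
S is directly left-recursive. The standard transformation for
  A → A α₁ | ... | A α_m | β₁ | ... | β_n
is
  A  → β₁ A' | ... | β_n A'
  A' → α₁ A' | ... | α_m A' | ε

S → b n becomes S → b n S'
S → b becomes S → b S'
S → S n S becomes S' → n S S'
S → S b becomes S' → b S'
Add S' → ε

Resulting grammar:
S → b n S'
S → b S'
S' → n S S'
S' → b S'
S' → ε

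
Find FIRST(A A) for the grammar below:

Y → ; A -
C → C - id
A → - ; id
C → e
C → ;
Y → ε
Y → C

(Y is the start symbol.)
FIRST sets of the non-terminals involved (from the grammar, by fixed-point iteration):
  FIRST(A) = { '-' }

To compute FIRST(A A), process the symbols left to right:
Symbol A is a non-terminal. Add FIRST(A) \ {ε} = { '-' }
A is not nullable (ε ∉ FIRST(A)), so stop here.
FIRST(A A) = { '-' }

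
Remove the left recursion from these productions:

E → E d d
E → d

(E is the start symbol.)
E → d E'
E' → d d E'
E' → ε

E is directly left-recursive. The standard transformation for
  A → A α₁ | ... | A α_m | β₁ | ... | β_n
is
  A  → β₁ A' | ... | β_n A'
  A' → α₁ A' | ... | α_m A' | ε

E → d becomes E → d E'
E → E d d becomes E' → d d E'
Add E' → ε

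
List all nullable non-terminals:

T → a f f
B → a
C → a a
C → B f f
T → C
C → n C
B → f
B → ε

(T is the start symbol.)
{ 'B' }

ε-productions: B → ε
So B is immediately nullable.
No further non-terminal can be added: every production for the remaining non-terminals contains a terminal or a non-nullable non-terminal.
Nullable = { 'B' }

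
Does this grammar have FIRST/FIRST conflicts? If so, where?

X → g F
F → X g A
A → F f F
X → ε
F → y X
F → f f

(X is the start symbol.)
No FIRST/FIRST conflicts.

A FIRST/FIRST conflict occurs when two productions N → α and N → β for the same non-terminal have FIRST(α) ∩ FIRST(β) ≠ ∅ (with ε ∈ FIRST of a nullable right-hand side, so two nullable alternatives also conflict).

FIRST sets of the non-terminals at (or reachable through a nullable prefix from) the front of some alternative:
  FIRST(X) = { 'g', ε }

Productions for X:
  X → g F: FIRST = { 'g' }
  X → ε: FIRST = { ε }
Productions for F:
  F → X g A: FIRST = { 'g' }
  F → y X: FIRST = { 'y' }
  F → f f: FIRST = { 'f' }
A has only one production, so no FIRST/FIRST conflict is possible there.

All alternatives of each non-terminal have pairwise disjoint FIRST sets.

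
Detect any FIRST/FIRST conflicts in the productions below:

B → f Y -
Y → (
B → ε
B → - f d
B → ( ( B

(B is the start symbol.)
A FIRST/FIRST conflict occurs when two productions N → α and N → β for the same non-terminal have FIRST(α) ∩ FIRST(β) ≠ ∅ (with ε ∈ FIRST of a nullable right-hand side, so two nullable alternatives also conflict).

Productions for B:
  B → f Y -: FIRST = { 'f' }
  B → ε: FIRST = { ε }
  B → - f d: FIRST = { '-' }
  B → ( ( B: FIRST = { '(' }
Y has only one production, so no FIRST/FIRST conflict is possible there.

All alternatives of each non-terminal have pairwise disjoint FIRST sets.

Answer: No FIRST/FIRST conflicts.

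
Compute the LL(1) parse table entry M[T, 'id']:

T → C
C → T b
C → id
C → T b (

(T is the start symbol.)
T → C

To find M[T, 'id'], we find productions for T where 'id' is in the predict set (PREDICT(N → α) = (FIRST(α) \ {ε}) ∪ (FOLLOW(N) if α ⇒* ε)).

Relevant sets:
  FIRST(C) = { 'id' }

T → C: PREDICT = { 'id' }
  'id' is in predict set, so this production goes in M[T, 'id']

M[T, 'id'] = T → C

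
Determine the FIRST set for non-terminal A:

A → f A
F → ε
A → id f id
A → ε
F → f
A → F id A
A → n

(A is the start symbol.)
To compute FIRST(A), examine every production with A on the left-hand side, reading each right-hand side left to right until a non-nullable symbol is reached.

FIRST sets of the other non-terminals involved (by the same procedure, iterated to a fixed point):
  FIRST(F) = { 'f', ε }

From A → f A:
  - f is a terminal: add 'f' and stop
From A → id f id:
  - id is a terminal: add 'id' and stop
From A → ε:
  - ε-production, so ε ∈ FIRST(A)
From A → F id A:
  - F is a non-terminal: add FIRST(F) \ {ε} = { 'f' }
    F is nullable, so continue to the next symbol
  - id is a terminal: add 'id' and stop
From A → n:
  - n is a terminal: add 'n' and stop

Collecting: FIRST(A) = { 'f', 'id', 'n', ε }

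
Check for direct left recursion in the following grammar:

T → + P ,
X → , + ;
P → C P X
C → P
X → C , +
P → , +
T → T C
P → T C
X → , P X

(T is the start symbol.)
T → + P ,: starts with '+'
X → , + ;: starts with ','
P → C P X: starts with C
C → P: starts with P
X → C , +: starts with C
P → , +: starts with ','
T → T C: LEFT RECURSIVE (starts with T)
P → T C: starts with T
X → , P X: starts with ','

The grammar has direct left recursion on: T.

Answer: Yes, T is left-recursive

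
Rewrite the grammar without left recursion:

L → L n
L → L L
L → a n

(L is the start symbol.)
L is directly left-recursive. The standard transformation for
  A → A α₁ | ... | A α_m | β₁ | ... | β_n
is
  A  → β₁ A' | ... | β_n A'
  A' → α₁ A' | ... | α_m A' | ε

L → a n becomes L → a n L'
L → L n becomes L' → n L'
L → L L becomes L' → L L'
Add L' → ε

Resulting grammar:
L → a n L'
L' → n L'
L' → L L'
L' → ε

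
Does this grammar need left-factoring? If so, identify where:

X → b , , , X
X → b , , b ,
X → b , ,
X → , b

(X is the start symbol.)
Left-factoring is needed when two productions for the same non-terminal
share a common prefix on the right-hand side.

Productions for X:
  X → b , , , X
  X → b , , b ,
  X → b , ,
  X → , b

Found common prefix 'b , ,' in productions for X

Answer: Yes, X has productions with common prefix 'b , ,'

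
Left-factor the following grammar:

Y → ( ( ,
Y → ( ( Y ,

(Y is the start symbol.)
Y → ( ( Y'
Y' → ,
Y' → Y ,

Left-factoring transforms A → αβ₁ | αβ₂ into A → αA' and A' → β₁ | β₂
(α is the longest common prefix among the alternatives). Repeat until
no nonterminal has two alternatives with a common prefix.

Round 1: Y has alternatives sharing prefix '( ('. Introduce Y': Y → ( ( Y'
  Add: Y' → ,
  Add: Y' → Y ,

No remaining common prefixes — done.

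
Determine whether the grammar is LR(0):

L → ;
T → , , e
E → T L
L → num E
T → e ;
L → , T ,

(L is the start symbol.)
Augment with L' → L and build the canonical LR(0) collection (I0 = CLOSURE({[L' → . L]}), then GOTO on every symbol after a dot until no new states appear). It has 15 states:
  I0: { [L → . , T ,], [L → . ;], [L → . num E], [L' → . L] }  — shift
  I1: { [L → , . T ,], [T → . , , e], [T → . e ;] }  — shift
  I2: { [L → ; .] }  — reduce
  I3: { [L' → L .] }  — accept
  I4: { [E → . T L], [L → num . E], [T → . , , e], [T → . e ;] }  — shift
  I5: { [T → , . , e] }  — shift
  I6: { [L → num E .] }  — reduce
  I7: { [E → T . L], [L → . , T ,], [L → . ;], [L → . num E] }  — shift
  I8: { [T → e . ;] }  — shift
  I9: { [T → e ; .] }  — reduce
  I10: { [E → T L .] }  — reduce
  I11: { [T → , , . e] }  — shift
  I12: { [T → , , e .] }  — reduce
  I13: { [L → , T . ,] }  — shift
  I14: { [L → , T , .] }  — reduce

Every state is either a pure shift/goto state or contains exactly one complete item and nothing to shift — no conflicts. The grammar is LR(0).

Answer: Yes, the grammar is LR(0)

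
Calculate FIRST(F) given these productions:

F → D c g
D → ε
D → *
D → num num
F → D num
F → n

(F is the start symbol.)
To compute FIRST(F), examine every production with F on the left-hand side, reading each right-hand side left to right until a non-nullable symbol is reached.

FIRST sets of the other non-terminals involved (by the same procedure, iterated to a fixed point):
  FIRST(D) = { '*', 'num', ε }

From F → D c g:
  - D is a non-terminal: add FIRST(D) \ {ε} = { '*', 'num' }
    D is nullable, so continue to the next symbol
  - c is a terminal: add 'c' and stop
From F → D num:
  - D is a non-terminal: add FIRST(D) \ {ε} = { '*', 'num' }
    D is nullable, so continue to the next symbol
  - num is a terminal: add 'num' and stop
From F → n:
  - n is a terminal: add 'n' and stop

Collecting: FIRST(F) = { '*', 'c', 'n', 'num' }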